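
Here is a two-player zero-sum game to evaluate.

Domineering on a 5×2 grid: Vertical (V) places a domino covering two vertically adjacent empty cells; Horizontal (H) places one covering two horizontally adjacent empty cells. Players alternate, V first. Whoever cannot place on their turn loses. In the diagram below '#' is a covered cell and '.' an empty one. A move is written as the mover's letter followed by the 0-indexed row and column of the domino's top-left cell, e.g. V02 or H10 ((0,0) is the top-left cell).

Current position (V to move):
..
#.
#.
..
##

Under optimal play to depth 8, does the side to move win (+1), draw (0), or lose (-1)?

value(../#./#./../##, V) = -1

ply 1, V at ../#./#./../## | V01=-1→.#/##/#./../##*; V11=-1→../##/##/../##; V21=-1→../#./##/.#/##
ply 2, H at .#/##/#./../## | H30=+1→.#/##/#./##/##*
ply 3: .#/##/#./##/## is terminal -1 (V); from ../#./#./../## depth 8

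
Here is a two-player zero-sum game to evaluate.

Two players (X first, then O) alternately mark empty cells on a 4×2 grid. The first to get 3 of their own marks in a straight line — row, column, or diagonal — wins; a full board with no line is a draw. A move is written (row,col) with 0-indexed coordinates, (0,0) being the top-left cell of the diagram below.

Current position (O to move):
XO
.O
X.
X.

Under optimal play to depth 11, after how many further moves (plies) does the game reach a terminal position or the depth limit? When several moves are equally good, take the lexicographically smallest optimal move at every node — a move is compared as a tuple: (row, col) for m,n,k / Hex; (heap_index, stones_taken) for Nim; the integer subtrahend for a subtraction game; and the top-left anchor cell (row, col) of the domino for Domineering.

p1 O@[XO/.O/X./X.]: (1,0)[XO/OO/X./X.]+0 (2,1)[XO/.O/XO/X.]+1* (3,1)[XO/.O/X./XO]-1
p2 X@[XO/.O/XO/X.] terminal -1; root [XO/.O/X./X.] d11

PV length from [XO/.O/X./X.]: 1 ply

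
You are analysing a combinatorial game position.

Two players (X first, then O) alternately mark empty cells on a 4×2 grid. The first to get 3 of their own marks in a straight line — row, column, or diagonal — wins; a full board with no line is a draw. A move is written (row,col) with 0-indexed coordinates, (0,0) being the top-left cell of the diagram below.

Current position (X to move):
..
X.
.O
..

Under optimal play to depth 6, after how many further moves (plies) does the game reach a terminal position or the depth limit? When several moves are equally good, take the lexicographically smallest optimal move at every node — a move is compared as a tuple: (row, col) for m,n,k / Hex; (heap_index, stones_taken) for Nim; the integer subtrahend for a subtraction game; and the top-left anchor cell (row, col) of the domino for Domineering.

PV length from [../X./.O/..]: 3 plies

[../X./.O/..] X move#1: (0,0):+0/X./X./.O/.., (0,1):+0/.X/X./.O/.., (1,1):+0/../XX/.O/.., (2,0):+1/../X./XO/..*, (3,0):+0/../X./.O/X., (3,1):+0/../X./.O/.X
[../X./XO/..] O move#2: (0,0):-1/O./X./XO/..*, (0,1):-1/.O/X./XO/.., (1,1):-1/../XO/XO/.., (3,0):-1/../X./XO/O., (3,1):-1/../X./XO/.O
[O./X./XO/..] X move#3: (0,1):+0/OX/X./XO/.., (1,1):+0/O./XX/XO/.., (3,0):+1/O./X./XO/X.*, (3,1):+0/O./X./XO/.X
[O./X./XO/X.] end (terminal -1, O#4); searched ../X./.O/.. to 6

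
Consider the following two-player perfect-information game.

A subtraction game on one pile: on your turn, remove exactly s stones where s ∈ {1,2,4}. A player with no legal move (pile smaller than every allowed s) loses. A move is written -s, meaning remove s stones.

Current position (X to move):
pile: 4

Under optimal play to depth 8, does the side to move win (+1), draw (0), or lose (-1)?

ply 1, X at 4 | -1=+1→3*; -2=-1→2; -4=+1→0
ply 2, O at 3 | -1=-1→2*; -2=-1→1
ply 3, X at 2 | -1=-1→1; -2=+1→0*
ply 4: 0 is terminal -1 (O); from 4 depth 8

value(4, X) = +1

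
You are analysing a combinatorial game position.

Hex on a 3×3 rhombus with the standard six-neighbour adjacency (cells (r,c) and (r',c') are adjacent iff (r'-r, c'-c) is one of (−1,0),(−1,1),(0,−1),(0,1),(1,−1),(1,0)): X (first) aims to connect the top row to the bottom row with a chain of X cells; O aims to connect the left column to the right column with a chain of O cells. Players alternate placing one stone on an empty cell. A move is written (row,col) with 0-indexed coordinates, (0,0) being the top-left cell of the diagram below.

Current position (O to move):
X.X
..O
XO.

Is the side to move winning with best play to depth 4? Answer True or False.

O winning at [X.X/..O/XO.]: False

ply 1, O at X.X/..O/XO. | (0,1)=-1→XOX/..O/XO.*; (1,0)=-1→X.X/O.O/XO.; (1,1)=-1→X.X/.OO/XO.; (2,2)=-1→X.X/..O/XOO
ply 2, X at XOX/..O/XO. | (1,0)=+1→XOX/X.O/XO.*; (1,1)=+1→XOX/.XO/XO.; (2,2)=+1→XOX/..O/XOX
ply 3: XOX/X.O/XO. is terminal -1 (O); from X.X/..O/XO. depth 4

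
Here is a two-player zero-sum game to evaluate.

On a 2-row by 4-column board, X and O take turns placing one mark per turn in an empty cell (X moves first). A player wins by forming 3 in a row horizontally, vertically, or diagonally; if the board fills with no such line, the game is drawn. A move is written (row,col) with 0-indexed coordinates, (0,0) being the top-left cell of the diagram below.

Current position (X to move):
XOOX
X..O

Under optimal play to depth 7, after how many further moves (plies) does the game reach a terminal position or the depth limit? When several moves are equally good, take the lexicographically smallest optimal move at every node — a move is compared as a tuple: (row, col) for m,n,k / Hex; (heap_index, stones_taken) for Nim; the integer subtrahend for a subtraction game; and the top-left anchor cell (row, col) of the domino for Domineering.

[XOOX/X..O] X move#1: (1,1):+0/XOOX/XX.O*, (1,2):+0/XOOX/X.XO
[XOOX/XX.O] O move#2: (1,2):+0/XOOX/XXOO*
[XOOX/XXOO] end (terminal +0, X#3); searched XOOX/X..O to 7

PV length from [XOOX/X..O]: 2 plies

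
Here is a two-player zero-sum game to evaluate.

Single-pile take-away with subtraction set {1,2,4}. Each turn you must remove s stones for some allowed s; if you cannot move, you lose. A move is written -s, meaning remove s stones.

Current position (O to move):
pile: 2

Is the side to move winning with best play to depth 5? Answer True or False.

[2] O move#1: -1:-1/1, -2:+1/0*
[0] end (terminal -1, X#2); searched 2 to 5

O winning at [2]: True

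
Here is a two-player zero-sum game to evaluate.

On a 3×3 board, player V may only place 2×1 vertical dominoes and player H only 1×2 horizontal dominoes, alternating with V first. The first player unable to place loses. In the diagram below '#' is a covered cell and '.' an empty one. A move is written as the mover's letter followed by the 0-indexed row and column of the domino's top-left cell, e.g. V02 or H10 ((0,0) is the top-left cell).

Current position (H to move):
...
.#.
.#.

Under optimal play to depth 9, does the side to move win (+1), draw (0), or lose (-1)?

p1 H@[.../.#./.#.]: H00[##./.#./.#.]-1* H01[.##/.#./.#.]-1
p2 V@[##./.#./.#.]: V02[###/.##/.#.]+1* V10[##./##./##.]+1 V12[##./.##/.##]+1
p3 H@[###/.##/.#.] terminal -1; root [.../.#./.#.] d9

value(.../.#./.#., H) = -1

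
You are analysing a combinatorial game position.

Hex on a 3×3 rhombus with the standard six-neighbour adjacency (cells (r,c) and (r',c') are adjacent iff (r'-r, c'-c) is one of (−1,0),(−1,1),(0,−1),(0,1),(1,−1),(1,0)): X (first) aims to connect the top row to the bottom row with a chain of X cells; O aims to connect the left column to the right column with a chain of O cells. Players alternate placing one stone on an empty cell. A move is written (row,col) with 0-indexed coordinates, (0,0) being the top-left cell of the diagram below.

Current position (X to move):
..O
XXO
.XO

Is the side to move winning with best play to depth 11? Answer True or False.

X winning at [..O/XXO/.XO]: True

ply 1, X at ..O/XXO/.XO | (0,0)=+1→X.O/XXO/.XO*; (0,1)=+1→.XO/XXO/.XO; (2,0)=+1→..O/XXO/XXO
ply 2: X.O/XXO/.XO is terminal -1 (O); from ..O/XXO/.XO depth 11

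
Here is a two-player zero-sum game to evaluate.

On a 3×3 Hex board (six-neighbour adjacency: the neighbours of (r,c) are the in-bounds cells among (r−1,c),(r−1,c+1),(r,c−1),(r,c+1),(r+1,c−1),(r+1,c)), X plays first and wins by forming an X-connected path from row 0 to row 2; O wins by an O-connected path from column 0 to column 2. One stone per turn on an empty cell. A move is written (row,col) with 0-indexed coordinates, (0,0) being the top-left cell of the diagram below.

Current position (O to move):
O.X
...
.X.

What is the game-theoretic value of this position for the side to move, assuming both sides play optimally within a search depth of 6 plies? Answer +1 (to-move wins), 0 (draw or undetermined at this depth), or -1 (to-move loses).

value(O.X/.../.X., O) = -1

p1 O@[O.X/.../.X.]: (0,1)[OOX/.../.X.]-1* (1,0)[O.X/O../.X.]-1 (1,1)[O.X/.O./.X.]-1 (1,2)[O.X/..O/.X.]-1 (2,0)[O.X/.../OX.]-1 (2,2)[O.X/.../.XO]-1
p2 X@[OOX/.../.X.]: (1,0)[OOX/X../.X.]+1* (1,1)[OOX/.X./.X.]+1 (1,2)[OOX/..X/.X.]+1 (2,0)[OOX/.../XX.]+1 (2,2)[OOX/.../.XX]+1
p3 O@[OOX/X../.X.]: (1,1)[OOX/XO./.X.]-1* (1,2)[OOX/X.O/.X.]-1 (2,0)[OOX/X../OX.]-1 (2,2)[OOX/X../.XO]-1
p4 X@[OOX/XO./.X.]: (1,2)[OOX/XOX/.X.]+1* (2,0)[OOX/XO./XX.]-1 (2,2)[OOX/XO./.XX]-1
p5 O@[OOX/XOX/.X.] terminal -1; root [O.X/.../.X.] d6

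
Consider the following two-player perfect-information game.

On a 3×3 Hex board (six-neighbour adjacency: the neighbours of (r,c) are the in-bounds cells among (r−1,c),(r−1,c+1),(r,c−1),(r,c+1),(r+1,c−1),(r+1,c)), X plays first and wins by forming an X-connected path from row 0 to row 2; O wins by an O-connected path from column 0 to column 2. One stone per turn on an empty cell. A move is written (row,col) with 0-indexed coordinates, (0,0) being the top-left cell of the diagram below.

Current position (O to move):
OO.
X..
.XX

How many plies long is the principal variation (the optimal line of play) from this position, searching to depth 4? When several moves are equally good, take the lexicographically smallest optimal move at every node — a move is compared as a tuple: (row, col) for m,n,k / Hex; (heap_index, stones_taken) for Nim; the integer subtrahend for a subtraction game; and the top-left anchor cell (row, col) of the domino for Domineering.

PV length from [OO./X../.XX]: 1 ply

[OO./X../.XX] O move#1: (0,2):+1/OOO/X../.XX*, (1,1):+1/OO./XO./.XX, (1,2):+1/OO./X.O/.XX, (2,0):-1/OO./X../OXX
[OOO/X../.XX] end (terminal -1, X#2); searched OO./X../.XX to 4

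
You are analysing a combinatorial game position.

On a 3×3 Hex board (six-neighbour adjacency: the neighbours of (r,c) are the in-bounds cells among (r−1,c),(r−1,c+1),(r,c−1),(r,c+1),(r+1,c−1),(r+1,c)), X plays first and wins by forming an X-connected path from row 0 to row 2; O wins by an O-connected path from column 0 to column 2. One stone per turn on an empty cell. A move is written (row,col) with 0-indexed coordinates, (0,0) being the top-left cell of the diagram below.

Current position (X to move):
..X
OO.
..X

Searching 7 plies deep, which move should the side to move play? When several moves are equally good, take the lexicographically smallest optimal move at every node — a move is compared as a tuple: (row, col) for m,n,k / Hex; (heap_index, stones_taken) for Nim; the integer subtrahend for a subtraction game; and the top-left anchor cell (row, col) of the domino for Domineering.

X's best at [..X/OO./..X]: (1,2)

p1 X@[..X/OO./..X]: (0,0)[X.X/OO./..X]-1 (0,1)[.XX/OO./..X]-1 (1,2)[..X/OOX/..X]+1* (2,0)[..X/OO./X.X]-1 (2,1)[..X/OO./.XX]-1
p2 O@[..X/OOX/..X] terminal -1; root [..X/OO./..X] d7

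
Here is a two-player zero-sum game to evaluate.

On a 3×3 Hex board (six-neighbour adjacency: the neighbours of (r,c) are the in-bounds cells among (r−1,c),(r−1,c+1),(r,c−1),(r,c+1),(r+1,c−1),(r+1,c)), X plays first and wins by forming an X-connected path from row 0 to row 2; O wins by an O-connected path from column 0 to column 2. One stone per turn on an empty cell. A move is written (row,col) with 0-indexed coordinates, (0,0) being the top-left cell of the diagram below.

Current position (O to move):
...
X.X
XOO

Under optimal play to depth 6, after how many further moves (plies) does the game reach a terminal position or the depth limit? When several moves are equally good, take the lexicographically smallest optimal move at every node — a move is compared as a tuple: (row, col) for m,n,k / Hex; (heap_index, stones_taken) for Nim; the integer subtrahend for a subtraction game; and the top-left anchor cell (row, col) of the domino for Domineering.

ply 1, O at .../X.X/XOO | (0,0)=-1→O../X.X/XOO*; (0,1)=-1→.O./X.X/XOO; (0,2)=-1→..O/X.X/XOO; (1,1)=-1→.../XOX/XOO
ply 2, X at O../X.X/XOO | (0,1)=+1→OX./X.X/XOO*; (0,2)=+1→O.X/X.X/XOO; (1,1)=+1→O../XXX/XOO
ply 3: OX./X.X/XOO is terminal -1 (O); from .../X.X/XOO depth 6

PV length from [.../X.X/XOO]: 2 plies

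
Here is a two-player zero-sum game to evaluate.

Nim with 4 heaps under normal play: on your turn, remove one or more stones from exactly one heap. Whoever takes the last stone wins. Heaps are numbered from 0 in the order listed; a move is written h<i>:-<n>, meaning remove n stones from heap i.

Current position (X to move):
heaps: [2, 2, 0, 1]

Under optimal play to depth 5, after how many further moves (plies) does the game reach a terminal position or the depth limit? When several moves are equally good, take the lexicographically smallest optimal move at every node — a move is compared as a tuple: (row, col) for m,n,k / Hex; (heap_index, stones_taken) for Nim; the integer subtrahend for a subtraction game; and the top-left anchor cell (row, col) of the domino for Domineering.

PV length from [(2,2,0,1)]: 5 plies

[(2,2,0,1)] X move#1: h0:-1:-1/(1,2,0,1), h0:-2:-1/(0,2,0,1), h1:-1:-1/(2,1,0,1), h1:-2:-1/(2,0,0,1), h3:-1:+1/(2,2,0,0)*
[(2,2,0,0)] O move#2: h0:-1:-1/(1,2,0,0)*, h0:-2:-1/(0,2,0,0), h1:-1:-1/(2,1,0,0), h1:-2:-1/(2,0,0,0)
[(1,2,0,0)] X move#3: h0:-1:-1/(0,2,0,0), h1:-1:+1/(1,1,0,0)*, h1:-2:-1/(1,0,0,0)
[(1,1,0,0)] O move#4: h0:-1:-1/(0,1,0,0)*, h1:-1:-1/(1,0,0,0)
[(0,1,0,0)] X move#5: h1:-1:+1/(0,0,0,0)*
[(0,0,0,0)] end (terminal -1, O#6); searched (2,2,0,1) to 5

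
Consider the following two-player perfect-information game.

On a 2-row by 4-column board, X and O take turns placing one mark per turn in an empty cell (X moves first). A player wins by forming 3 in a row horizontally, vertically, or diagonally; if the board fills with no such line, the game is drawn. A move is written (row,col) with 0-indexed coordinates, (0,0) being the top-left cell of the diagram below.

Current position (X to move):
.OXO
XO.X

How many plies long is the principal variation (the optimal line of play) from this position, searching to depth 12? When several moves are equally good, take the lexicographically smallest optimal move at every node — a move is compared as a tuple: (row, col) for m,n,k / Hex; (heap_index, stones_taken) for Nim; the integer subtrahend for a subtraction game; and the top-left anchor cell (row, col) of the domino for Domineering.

p1 X@[.OXO/XO.X]: (0,0)[XOXO/XO.X]+0* (1,2)[.OXO/XOXX]+0
p2 O@[XOXO/XO.X]: (1,2)[XOXO/XOOX]+0*
p3 X@[XOXO/XOOX] terminal +0; root [.OXO/XO.X] d12

PV length from [.OXO/XO.X]: 2 plies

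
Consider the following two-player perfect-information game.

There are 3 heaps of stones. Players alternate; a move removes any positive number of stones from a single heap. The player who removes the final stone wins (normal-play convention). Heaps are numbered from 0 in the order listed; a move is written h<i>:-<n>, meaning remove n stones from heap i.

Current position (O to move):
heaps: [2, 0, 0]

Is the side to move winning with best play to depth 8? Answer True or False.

O winning at [(2,0,0)]: True

[(2,0,0)] O move#1: h0:-1:-1/(1,0,0), h0:-2:+1/(0,0,0)*
[(0,0,0)] end (terminal -1, X#2); searched (2,0,0) to 8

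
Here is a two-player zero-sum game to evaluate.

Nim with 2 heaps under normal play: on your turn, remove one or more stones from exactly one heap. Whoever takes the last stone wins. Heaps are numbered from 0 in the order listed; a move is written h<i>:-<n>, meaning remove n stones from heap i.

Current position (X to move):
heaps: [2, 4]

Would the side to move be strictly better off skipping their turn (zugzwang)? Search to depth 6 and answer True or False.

p1 X@[(2,4)]: h0:-1[(1,4)]-1 h0:-2[(0,4)]-1 h1:-1[(2,3)]-1 h1:-2[(2,2)]+1* h1:-3[(2,1)]-1 h1:-4[(2,0)]-1
p2 O@[(2,2)]: h0:-1[(1,2)]-1* h0:-2[(0,2)]-1 h1:-1[(2,1)]-1 h1:-2[(2,0)]-1
p3 X@[(1,2)]: h0:-1[(0,2)]-1 h1:-1[(1,1)]+1* h1:-2[(1,0)]-1
p4 O@[(1,1)]: h0:-1[(0,1)]-1* h1:-1[(1,0)]-1
p5 X@[(0,1)]: h1:-1[(0,0)]+1*
p6 O@[(0,0)] terminal -1; root [(2,4)] d6
pass branch (O moves first from the same position):
  | p1 O@[(2,4)]: h0:-1[(1,4)]-1 h0:-2[(0,4)]-1 h1:-1[(2,3)]-1 h1:-2[(2,2)]+1* h1:-3[(2,1)]-1 h1:-4[(2,0)]-1
  | p2 X@[(2,2)]: h0:-1[(1,2)]-1* h0:-2[(0,2)]-1 h1:-1[(2,1)]-1 h1:-2[(2,0)]-1
  | p3 O@[(1,2)]: h0:-1[(0,2)]-1 h1:-1[(1,1)]+1* h1:-2[(1,0)]-1
  | p4 X@[(1,1)]: h0:-1[(0,1)]-1* h1:-1[(1,0)]-1
  | p5 O@[(0,1)]: h1:-1[(0,0)]+1*
  | p6 X@[(0,0)] terminal -1; root [(2,4)] d6
X moving scores +1; X passing scores -1

zugzwang((2,4), X) = False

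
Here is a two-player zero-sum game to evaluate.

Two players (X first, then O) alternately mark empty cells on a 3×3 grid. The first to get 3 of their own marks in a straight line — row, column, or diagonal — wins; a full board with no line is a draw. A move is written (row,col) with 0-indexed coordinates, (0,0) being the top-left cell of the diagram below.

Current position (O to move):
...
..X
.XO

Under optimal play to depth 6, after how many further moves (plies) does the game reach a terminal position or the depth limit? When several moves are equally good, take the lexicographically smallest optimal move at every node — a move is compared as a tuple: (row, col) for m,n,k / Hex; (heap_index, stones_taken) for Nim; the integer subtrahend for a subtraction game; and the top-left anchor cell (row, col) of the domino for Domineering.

PV length from [.../..X/.XO]: 6 plies

p1 O@[.../..X/.XO]: (0,0)[O../..X/.XO]-1 (0,1)[.O./..X/.XO]+0* (0,2)[..O/..X/.XO]-1 (1,0)[.../O.X/.XO]+0 (1,1)[.../.OX/.XO]+0 (2,0)[.../..X/OXO]-1
p2 X@[.O./..X/.XO]: (0,0)[XO./..X/.XO]+0* (0,2)[.OX/..X/.XO]+0 (1,0)[.O./X.X/.XO]+0 (1,1)[.O./.XX/.XO]+0 (2,0)[.O./..X/XXO]-1
p3 O@[XO./..X/.XO]: (0,2)[XOO/..X/.XO]-1 (1,0)[XO./O.X/.XO]+0* (1,1)[XO./.OX/.XO]+0 (2,0)[XO./..X/OXO]+0
p4 X@[XO./O.X/.XO]: (0,2)[XOX/O.X/.XO]+0* (1,1)[XO./OXX/.XO]+0 (2,0)[XO./O.X/XXO]+0
p5 O@[XOX/O.X/.XO]: (1,1)[XOX/OOX/.XO]+0* (2,0)[XOX/O.X/OXO]+0
p6 X@[XOX/OOX/.XO]: (2,0)[XOX/OOX/XXO]+0*
p7 O@[XOX/OOX/XXO] terminal +0; root [.../..X/.XO] d6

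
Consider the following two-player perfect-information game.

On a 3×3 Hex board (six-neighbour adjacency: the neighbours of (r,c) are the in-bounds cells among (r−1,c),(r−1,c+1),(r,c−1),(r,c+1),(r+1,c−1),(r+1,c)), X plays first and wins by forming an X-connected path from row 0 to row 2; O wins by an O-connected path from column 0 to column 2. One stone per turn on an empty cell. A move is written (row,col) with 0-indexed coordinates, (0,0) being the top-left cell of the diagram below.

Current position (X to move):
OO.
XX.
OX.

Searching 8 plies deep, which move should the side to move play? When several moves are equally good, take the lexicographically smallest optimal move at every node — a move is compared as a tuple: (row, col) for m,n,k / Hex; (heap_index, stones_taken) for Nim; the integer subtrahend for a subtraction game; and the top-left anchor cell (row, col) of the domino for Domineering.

[OO./XX./OX.] X move#1: (0,2):+1/OOX/XX./OX.*, (1,2):-1/OO./XXX/OX., (2,2):-1/OO./XX./OXX
[OOX/XX./OX.] end (terminal -1, O#2); searched OO./XX./OX. to 8

X's best at [OO./XX./OX.]: (0,2)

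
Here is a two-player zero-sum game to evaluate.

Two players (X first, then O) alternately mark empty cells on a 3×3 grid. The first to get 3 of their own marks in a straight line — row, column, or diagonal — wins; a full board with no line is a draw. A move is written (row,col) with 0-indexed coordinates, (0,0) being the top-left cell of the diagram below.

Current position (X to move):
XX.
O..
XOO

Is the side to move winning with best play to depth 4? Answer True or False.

X winning at [XX./O../XOO]: True

[XX./O../XOO] X move#1: (0,2):+1/XXX/O../XOO*, (1,1):+0/XX./OX./XOO, (1,2):+0/XX./O.X/XOO
[XXX/O../XOO] end (terminal -1, O#2); searched XX./O../XOO to 4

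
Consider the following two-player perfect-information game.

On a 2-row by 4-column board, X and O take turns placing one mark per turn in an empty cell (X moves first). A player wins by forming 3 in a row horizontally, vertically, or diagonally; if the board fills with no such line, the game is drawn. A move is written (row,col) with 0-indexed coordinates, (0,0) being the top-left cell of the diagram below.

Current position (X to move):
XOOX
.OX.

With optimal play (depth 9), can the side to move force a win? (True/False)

ply 1, X at XOOX/.OX. | (1,0)=+0→XOOX/XOX.*; (1,3)=+0→XOOX/.OXX
ply 2, O at XOOX/XOX. | (1,3)=+0→XOOX/XOXO*
ply 3: XOOX/XOXO is terminal +0 (X); from XOOX/.OX. depth 9

X winning at [XOOX/.OX.]: False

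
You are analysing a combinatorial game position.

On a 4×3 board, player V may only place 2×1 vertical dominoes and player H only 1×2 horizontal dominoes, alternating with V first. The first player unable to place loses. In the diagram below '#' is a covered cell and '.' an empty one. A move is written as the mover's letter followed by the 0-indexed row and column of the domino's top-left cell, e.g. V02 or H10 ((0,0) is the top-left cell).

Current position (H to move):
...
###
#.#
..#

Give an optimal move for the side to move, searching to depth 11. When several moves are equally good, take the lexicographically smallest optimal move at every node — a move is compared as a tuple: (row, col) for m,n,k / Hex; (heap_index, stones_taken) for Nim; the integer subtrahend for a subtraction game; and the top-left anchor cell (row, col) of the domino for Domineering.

H's best at [.../###/#.#/..#]: H30

[.../###/#.#/..#] H move#1: H00:-1/##./###/#.#/..#, H01:-1/.##/###/#.#/..#, H30:+1/.../###/#.#/###*
[.../###/#.#/###] end (terminal -1, V#2); searched .../###/#.#/..# to 11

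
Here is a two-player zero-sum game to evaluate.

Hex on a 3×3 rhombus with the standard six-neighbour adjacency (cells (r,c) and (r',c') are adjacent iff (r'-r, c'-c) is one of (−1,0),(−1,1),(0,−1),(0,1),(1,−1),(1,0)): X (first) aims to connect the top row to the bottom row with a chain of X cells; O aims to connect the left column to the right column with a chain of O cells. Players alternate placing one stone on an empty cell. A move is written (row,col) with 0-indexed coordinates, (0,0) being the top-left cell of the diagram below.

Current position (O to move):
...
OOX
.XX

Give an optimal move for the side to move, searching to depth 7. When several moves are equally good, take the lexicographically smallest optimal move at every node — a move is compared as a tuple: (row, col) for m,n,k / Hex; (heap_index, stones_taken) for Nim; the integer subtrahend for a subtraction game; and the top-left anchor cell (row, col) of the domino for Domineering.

O's best at [.../OOX/.XX]: (0,2)

[.../OOX/.XX] O move#1: (0,0):-1/O../OOX/.XX, (0,1):-1/.O./OOX/.XX, (0,2):+1/..O/OOX/.XX*, (2,0):-1/.../OOX/OXX
[..O/OOX/.XX] end (terminal -1, X#2); searched .../OOX/.XX to 7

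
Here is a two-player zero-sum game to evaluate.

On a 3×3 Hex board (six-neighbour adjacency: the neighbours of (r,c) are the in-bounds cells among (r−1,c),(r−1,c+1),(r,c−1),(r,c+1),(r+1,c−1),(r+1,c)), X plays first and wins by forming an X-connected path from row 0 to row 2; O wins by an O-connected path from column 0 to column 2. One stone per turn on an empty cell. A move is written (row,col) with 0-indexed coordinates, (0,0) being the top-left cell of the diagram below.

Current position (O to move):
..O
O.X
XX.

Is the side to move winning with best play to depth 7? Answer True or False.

O winning at [..O/O.X/XX.]: True

p1 O@[..O/O.X/XX.]: (0,0)[O.O/O.X/XX.]+1* (0,1)[.OO/O.X/XX.]+1 (1,1)[..O/OOX/XX.]+1 (2,2)[..O/O.X/XXO]+1
p2 X@[O.O/O.X/XX.]: (0,1)[OXO/O.X/XX.]-1* (1,1)[O.O/OXX/XX.]-1 (2,2)[O.O/O.X/XXX]-1
p3 O@[OXO/O.X/XX.]: (1,1)[OXO/OOX/XX.]+1* (2,2)[OXO/O.X/XXO]-1
p4 X@[OXO/OOX/XX.] terminal -1; root [..O/O.X/XX.] d7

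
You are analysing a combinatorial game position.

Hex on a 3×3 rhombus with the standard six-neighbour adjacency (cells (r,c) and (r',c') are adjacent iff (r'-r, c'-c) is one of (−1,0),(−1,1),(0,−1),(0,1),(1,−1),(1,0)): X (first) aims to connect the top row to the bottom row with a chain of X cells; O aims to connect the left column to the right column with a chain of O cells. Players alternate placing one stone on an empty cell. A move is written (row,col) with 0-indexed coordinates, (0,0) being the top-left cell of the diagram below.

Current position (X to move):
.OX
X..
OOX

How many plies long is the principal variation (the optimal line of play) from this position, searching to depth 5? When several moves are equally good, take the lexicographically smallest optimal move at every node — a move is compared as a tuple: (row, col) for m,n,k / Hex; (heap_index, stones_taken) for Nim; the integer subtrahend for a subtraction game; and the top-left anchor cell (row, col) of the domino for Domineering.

PV length from [.OX/X../OOX]: 1 ply

ply 1, X at .OX/X../OOX | (0,0)=-1→XOX/X../OOX; (1,1)=-1→.OX/XX./OOX; (1,2)=+1→.OX/X.X/OOX*
ply 2: .OX/X.X/OOX is terminal -1 (O); from .OX/X../OOX depth 5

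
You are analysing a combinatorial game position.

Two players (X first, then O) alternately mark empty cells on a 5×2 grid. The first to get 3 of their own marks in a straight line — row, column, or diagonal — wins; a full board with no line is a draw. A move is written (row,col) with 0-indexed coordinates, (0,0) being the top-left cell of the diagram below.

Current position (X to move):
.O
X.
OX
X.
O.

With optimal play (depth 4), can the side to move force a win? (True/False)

X winning at [.O/X./OX/X./O.]: True

ply 1, X at .O/X./OX/X./O. | (0,0)=+0→XO/X./OX/X./O.; (1,1)=+0→.O/XX/OX/X./O.; (3,1)=+1→.O/X./OX/XX/O.*; (4,1)=+0→.O/X./OX/X./OX
ply 2, O at .O/X./OX/XX/O. | (0,0)=-1→OO/X./OX/XX/O.*; (1,1)=-1→.O/XO/OX/XX/O.; (4,1)=-1→.O/X./OX/XX/OO
ply 3, X at OO/X./OX/XX/O. | (1,1)=+1→OO/XX/OX/XX/O.*; (4,1)=+1→OO/X./OX/XX/OX
ply 4: OO/XX/OX/XX/O. is terminal -1 (O); from .O/X./OX/X./O. depth 4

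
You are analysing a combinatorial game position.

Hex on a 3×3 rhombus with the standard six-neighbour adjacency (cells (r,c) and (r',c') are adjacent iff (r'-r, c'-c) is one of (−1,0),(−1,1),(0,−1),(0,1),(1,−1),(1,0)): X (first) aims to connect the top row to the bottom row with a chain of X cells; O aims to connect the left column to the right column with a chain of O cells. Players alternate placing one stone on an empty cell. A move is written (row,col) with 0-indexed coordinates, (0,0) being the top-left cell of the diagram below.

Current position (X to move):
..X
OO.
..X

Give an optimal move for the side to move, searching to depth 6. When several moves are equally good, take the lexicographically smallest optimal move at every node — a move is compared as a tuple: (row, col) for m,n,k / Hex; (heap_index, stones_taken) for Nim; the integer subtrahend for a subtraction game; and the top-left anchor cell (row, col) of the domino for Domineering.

[..X/OO./..X] X move#1: (0,0):-1/X.X/OO./..X, (0,1):-1/.XX/OO./..X, (1,2):+1/..X/OOX/..X*, (2,0):-1/..X/OO./X.X, (2,1):-1/..X/OO./.XX
[..X/OOX/..X] end (terminal -1, O#2); searched ..X/OO./..X to 6

X's best at [..X/OO./..X]: (1,2)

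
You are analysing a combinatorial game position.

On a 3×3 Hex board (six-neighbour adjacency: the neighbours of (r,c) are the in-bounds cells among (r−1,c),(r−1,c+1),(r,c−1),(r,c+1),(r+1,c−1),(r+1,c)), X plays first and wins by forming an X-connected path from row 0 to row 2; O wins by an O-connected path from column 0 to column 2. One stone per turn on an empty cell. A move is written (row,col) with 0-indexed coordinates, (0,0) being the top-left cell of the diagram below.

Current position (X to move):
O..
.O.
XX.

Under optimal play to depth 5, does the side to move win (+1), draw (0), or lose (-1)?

ply 1, X at O../.O./XX. | (0,1)=-1→OX./.O./XX.*; (0,2)=-1→O.X/.O./XX.; (1,0)=-1→O../XO./XX.; (1,2)=-1→O../.OX/XX.; (2,2)=-1→O../.O./XXX
ply 2, O at OX./.O./XX. | (0,2)=-1→OXO/.O./XX.; (1,0)=+1→OX./OO./XX.*; (1,2)=-1→OX./.OO/XX.; (2,2)=-1→OX./.O./XXO
ply 3, X at OX./OO./XX. | (0,2)=-1→OXX/OO./XX.*; (1,2)=-1→OX./OOX/XX.; (2,2)=-1→OX./OO./XXX
ply 4, O at OXX/OO./XX. | (1,2)=+1→OXX/OOO/XX.*; (2,2)=-1→OXX/OO./XXO
ply 5: OXX/OOO/XX. is terminal -1 (X); from O../.O./XX. depth 5

value(O../.O./XX., X) = -1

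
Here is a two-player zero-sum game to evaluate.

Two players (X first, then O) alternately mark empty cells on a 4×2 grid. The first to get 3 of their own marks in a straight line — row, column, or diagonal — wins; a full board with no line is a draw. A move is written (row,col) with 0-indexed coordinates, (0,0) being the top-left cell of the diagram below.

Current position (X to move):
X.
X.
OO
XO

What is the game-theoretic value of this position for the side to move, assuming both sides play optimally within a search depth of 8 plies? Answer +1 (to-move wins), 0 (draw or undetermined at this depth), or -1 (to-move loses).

p1 X@[X./X./OO/XO]: (0,1)[XX/X./OO/XO]-1 (1,1)[X./XX/OO/XO]+0*
p2 O@[X./XX/OO/XO]: (0,1)[XO/XX/OO/XO]+0*
p3 X@[XO/XX/OO/XO] terminal +0; root [X./X./OO/XO] d8

value(X./X./OO/XO, X) = 0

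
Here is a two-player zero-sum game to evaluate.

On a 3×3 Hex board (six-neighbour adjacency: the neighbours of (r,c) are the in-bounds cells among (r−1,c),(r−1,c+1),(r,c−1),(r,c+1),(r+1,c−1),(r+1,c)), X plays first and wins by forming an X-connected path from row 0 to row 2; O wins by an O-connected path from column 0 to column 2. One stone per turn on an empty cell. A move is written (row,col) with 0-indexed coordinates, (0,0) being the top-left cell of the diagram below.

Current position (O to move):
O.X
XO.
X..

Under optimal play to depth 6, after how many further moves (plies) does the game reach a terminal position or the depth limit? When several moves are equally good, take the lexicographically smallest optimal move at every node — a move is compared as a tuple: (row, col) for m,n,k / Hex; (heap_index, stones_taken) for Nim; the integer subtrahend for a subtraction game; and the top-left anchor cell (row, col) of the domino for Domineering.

PV length from [O.X/XO./X..]: 4 plies

[O.X/XO./X..] O move#1: (0,1):-1/OOX/XO./X..*, (1,2):-1/O.X/XOO/X.., (2,1):-1/O.X/XO./XO., (2,2):-1/O.X/XO./X.O
[OOX/XO./X..] X move#2: (1,2):+1/OOX/XOX/X..*, (2,1):-1/OOX/XO./XX., (2,2):-1/OOX/XO./X.X
[OOX/XOX/X..] O move#3: (2,1):-1/OOX/XOX/XO.*, (2,2):-1/OOX/XOX/X.O
[OOX/XOX/XO.] X move#4: (2,2):+1/OOX/XOX/XOX*
[OOX/XOX/XOX] end (terminal -1, O#5); searched O.X/XO./X.. to 6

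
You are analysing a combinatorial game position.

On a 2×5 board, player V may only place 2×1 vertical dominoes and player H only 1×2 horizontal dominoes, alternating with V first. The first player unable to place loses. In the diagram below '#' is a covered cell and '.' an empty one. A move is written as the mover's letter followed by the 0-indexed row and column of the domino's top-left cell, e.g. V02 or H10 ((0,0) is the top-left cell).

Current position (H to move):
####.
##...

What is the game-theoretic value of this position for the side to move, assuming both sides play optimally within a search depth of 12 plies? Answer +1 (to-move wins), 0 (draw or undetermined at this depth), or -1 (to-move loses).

value(####./##..., H) = +1

[####./##...] H move#1: H12:-1/####./####., H13:+1/####./##.##*
[####./##.##] end (terminal -1, V#2); searched ####./##... to 12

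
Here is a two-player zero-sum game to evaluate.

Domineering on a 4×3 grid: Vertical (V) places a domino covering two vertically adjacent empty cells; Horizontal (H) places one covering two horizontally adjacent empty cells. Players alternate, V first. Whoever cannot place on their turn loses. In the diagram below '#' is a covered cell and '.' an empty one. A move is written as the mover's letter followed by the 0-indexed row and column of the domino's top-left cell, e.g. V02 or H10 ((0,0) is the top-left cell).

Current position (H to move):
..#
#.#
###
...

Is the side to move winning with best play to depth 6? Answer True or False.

H winning at [..#/#.#/###/...]: True

[..#/#.#/###/...] H move#1: H00:+1/###/#.#/###/...*, H30:-1/..#/#.#/###/##., H31:-1/..#/#.#/###/.##
[###/#.#/###/...] end (terminal -1, V#2); searched ..#/#.#/###/... to 6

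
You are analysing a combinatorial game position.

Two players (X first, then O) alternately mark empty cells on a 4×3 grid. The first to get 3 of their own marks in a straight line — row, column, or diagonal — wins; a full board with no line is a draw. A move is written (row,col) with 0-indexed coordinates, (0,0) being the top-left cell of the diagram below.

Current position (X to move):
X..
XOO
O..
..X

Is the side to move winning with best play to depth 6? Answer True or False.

[X../XOO/O../..X] X move#1: (0,1):-1/XX./XOO/O../..X, (0,2):+1/X.X/XOO/O../..X*, (2,1):+1/X../XOO/OX./..X, (2,2):-1/X../XOO/O.X/..X, (3,0):-1/X../XOO/O../X.X, (3,1):-1/X../XOO/O../.XX
[X.X/XOO/O../..X] O move#2: (0,1):-1/XOX/XOO/O../..X*, (2,1):-1/X.X/XOO/OO./..X, (2,2):-1/X.X/XOO/O.O/..X, (3,0):-1/X.X/XOO/O../O.X, (3,1):-1/X.X/XOO/O../.OX
[XOX/XOO/O../..X] X move#3: (2,1):+1/XOX/XOO/OX./..X*, (2,2):-1/XOX/XOO/O.X/..X, (3,0):-1/XOX/XOO/O../X.X, (3,1):-1/XOX/XOO/O../.XX
[XOX/XOO/OX./..X] end (terminal -1, O#4); searched X../XOO/O../..X to 6

X winning at [X../XOO/O../..X]: True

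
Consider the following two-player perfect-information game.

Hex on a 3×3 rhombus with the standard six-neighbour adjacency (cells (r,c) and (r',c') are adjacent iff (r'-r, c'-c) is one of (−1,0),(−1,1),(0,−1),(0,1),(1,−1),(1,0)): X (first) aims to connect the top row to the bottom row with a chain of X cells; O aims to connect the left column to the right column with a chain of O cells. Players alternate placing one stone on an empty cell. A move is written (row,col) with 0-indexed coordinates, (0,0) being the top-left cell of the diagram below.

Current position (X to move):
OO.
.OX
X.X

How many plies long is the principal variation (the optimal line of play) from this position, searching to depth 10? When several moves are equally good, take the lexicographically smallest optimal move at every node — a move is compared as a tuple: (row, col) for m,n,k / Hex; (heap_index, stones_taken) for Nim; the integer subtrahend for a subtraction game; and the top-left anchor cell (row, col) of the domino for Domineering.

PV length from [OO./.OX/X.X]: 1 ply

p1 X@[OO./.OX/X.X]: (0,2)[OOX/.OX/X.X]+1* (1,0)[OO./XOX/X.X]-1 (2,1)[OO./.OX/XXX]-1
p2 O@[OOX/.OX/X.X] terminal -1; root [OO./.OX/X.X] d10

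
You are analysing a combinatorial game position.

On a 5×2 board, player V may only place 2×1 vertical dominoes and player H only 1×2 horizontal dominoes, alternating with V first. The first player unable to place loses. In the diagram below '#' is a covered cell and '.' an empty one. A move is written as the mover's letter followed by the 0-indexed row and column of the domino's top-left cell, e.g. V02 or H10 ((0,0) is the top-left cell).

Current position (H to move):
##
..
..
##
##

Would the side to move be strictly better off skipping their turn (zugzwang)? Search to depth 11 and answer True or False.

ply 1, H at ##/../../##/## | H10=+1→##/##/../##/##*; H20=+1→##/../##/##/##
ply 2: ##/##/../##/## is terminal -1 (V); from ##/../../##/## depth 11
suppose H passes — search the same position with V to move:
pass> ply 1, V at ##/../../##/## | V10=+1→##/#./#./##/##*; V11=+1→##/.#/.#/##/##
pass> ply 2: ##/#./#./##/## is terminal -1 (H); from ##/../../##/## depth 11
for H: play +1, pass -1

zugzwang(##/../../##/##, H) = False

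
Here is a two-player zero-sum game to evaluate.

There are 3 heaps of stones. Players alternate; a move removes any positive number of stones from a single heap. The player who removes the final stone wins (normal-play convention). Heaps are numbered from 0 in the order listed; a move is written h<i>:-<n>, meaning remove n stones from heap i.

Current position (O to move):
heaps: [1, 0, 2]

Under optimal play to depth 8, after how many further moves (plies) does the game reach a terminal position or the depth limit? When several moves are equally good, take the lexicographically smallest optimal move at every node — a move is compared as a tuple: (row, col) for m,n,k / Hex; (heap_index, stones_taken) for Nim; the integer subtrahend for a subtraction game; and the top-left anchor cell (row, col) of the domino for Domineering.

p1 O@[(1,0,2)]: h0:-1[(0,0,2)]-1 h2:-1[(1,0,1)]+1* h2:-2[(1,0,0)]-1
p2 X@[(1,0,1)]: h0:-1[(0,0,1)]-1* h2:-1[(1,0,0)]-1
p3 O@[(0,0,1)]: h2:-1[(0,0,0)]+1*
p4 X@[(0,0,0)] terminal -1; root [(1,0,2)] d8

PV length from [(1,0,2)]: 3 plies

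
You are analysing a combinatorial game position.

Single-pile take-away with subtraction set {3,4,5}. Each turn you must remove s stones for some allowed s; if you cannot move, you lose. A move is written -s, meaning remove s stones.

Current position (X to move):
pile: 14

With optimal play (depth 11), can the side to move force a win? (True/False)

X winning at [14]: True

[14] X move#1: -3:-1/11, -4:+1/10*, -5:+1/9
[10] O move#2: -3:-1/7*, -4:-1/6, -5:-1/5
[7] X move#3: -3:-1/4, -4:-1/3, -5:+1/2*
[2] end (terminal -1, O#4); searched 14 to 11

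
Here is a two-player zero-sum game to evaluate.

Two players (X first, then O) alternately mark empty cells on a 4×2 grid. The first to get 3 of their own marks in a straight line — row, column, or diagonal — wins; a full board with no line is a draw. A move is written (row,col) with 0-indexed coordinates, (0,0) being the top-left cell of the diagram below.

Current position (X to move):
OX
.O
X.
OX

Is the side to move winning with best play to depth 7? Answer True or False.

X winning at [OX/.O/X./OX]: False

p1 X@[OX/.O/X./OX]: (1,0)[OX/XO/X./OX]+0* (2,1)[OX/.O/XX/OX]+0
p2 O@[OX/XO/X./OX]: (2,1)[OX/XO/XO/OX]+0*
p3 X@[OX/XO/XO/OX] terminal +0; root [OX/.O/X./OX] d7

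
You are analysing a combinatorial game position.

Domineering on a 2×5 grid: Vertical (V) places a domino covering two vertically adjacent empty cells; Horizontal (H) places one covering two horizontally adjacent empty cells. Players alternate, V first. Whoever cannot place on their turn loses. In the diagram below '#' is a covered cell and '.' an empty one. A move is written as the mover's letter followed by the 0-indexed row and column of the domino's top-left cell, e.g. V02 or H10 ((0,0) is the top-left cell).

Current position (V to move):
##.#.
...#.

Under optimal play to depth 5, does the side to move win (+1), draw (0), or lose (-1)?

value(##.#./...#., V) = +1

p1 V@[##.#./...#.]: V02[####./..##.]+1* V04[##.##/...##]-1
p2 H@[####./..##.]: H10[####./####.]-1*
p3 V@[####./####.]: V04[#####/#####]+1*
p4 H@[#####/#####] terminal -1; root [##.#./...#.] d5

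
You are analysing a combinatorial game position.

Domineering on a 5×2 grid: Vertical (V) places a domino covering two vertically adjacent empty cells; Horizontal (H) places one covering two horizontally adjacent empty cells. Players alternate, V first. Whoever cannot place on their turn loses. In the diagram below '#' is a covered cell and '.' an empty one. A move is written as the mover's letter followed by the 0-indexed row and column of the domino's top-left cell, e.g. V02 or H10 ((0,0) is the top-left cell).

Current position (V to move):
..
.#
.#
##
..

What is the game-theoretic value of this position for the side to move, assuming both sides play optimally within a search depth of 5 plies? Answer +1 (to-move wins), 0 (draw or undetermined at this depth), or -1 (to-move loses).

p1 V@[../.#/.#/##/..]: V00[#./##/.#/##/..]-1* V10[../##/##/##/..]-1
p2 H@[#./##/.#/##/..]: H40[#./##/.#/##/##]+1*
p3 V@[#./##/.#/##/##] terminal -1; root [../.#/.#/##/..] d5

value(../.#/.#/##/.., V) = -1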